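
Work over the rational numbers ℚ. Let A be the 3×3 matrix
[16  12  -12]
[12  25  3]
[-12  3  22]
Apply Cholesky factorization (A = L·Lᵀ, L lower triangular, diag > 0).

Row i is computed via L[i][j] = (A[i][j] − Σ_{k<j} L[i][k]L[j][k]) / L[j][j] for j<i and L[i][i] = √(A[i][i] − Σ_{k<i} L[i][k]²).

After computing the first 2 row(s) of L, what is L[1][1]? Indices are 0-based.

Step 1: L[0][0] = √(16) = 4.
  L[1][0] = (12) / L[0][0] = 3.
Step 2: L[1][1] = √(16) = 4.

L[1][1] = 4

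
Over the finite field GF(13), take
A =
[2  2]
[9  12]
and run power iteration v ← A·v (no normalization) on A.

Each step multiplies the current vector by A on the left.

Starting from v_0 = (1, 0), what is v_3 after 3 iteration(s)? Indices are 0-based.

v_3 = (10, 7)

v_0 = (1, 0).
v_1 = A·v_0 = (2, 9).
v_2 = A·v_1 = (9, 9).
v_3 = A·v_2 = (10, 7).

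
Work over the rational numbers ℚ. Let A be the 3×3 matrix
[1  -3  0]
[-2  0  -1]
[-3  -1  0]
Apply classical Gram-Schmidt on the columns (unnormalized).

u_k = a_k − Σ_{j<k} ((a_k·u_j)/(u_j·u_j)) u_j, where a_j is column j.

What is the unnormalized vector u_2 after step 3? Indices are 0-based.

Step 1: u_0 = a_0 = (1, -2, -3).
Step 2: u_1 = a_1 − (0)·u_0 = (-3, 0, -1).
Step 3: u_2 = a_2 − (1/7)·u_0 − (0)·u_1 = (-1/7, -5/7, 3/7).

u_2 = (-1/7, -5/7, 3/7)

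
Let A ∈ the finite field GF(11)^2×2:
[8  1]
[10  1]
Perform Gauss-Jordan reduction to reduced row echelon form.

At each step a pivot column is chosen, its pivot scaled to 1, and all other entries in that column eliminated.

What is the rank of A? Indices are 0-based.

[1] R0 /= 8  ⇒  (1, 7)
     R1 -= 10·R0  ⇒  (0, 8)
[2] R1 /= 8  ⇒  (0, 1)
     R0 -= 7·R1  ⇒  (1, 0)

rank = 2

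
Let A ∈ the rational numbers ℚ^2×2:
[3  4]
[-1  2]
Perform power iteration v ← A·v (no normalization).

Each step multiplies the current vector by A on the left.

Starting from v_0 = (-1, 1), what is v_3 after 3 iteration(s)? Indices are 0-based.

v_0 = (-1, 1).
v_1 = A·v_0 = (1, 3).
v_2 = A·v_1 = (15, 5).
v_3 = A·v_2 = (65, -5).

v_3 = (65, -5)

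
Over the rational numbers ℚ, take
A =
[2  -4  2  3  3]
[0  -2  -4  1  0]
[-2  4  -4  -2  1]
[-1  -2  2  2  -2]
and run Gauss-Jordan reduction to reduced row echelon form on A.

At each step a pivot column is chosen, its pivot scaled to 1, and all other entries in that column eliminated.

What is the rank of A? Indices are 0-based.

pivot(0,0)=2: scale R0 → (1, -2, 1, 3/2, 3/2)
  clear (2,0): R2 −= (-2)R0 → (0, 0, -2, 1, 4)
  clear (3,0): R3 −= (-1)R0 → (0, -4, 3, 7/2, -1/2)
pivot(1,1)=-2: scale R1 → (0, 1, 2, -1/2, 0)
  clear (0,1): R0 −= (-2)R1 → (1, 0, 5, 1/2, 3/2)
  clear (3,1): R3 −= (-4)R1 → (0, 0, 11, 3/2, -1/2)
pivot(2,2)=-2: scale R2 → (0, 0, 1, -1/2, -2)
  clear (0,2): R0 −= (5)R2 → (1, 0, 0, 3, 23/2)
  clear (1,2): R1 −= (2)R2 → (0, 1, 0, 1/2, 4)
  clear (3,2): R3 −= (11)R2 → (0, 0, 0, 7, 43/2)
pivot(3,3)=7: scale R3 → (0, 0, 0, 1, 43/14)
  clear (0,3): R0 −= (3)R3 → (1, 0, 0, 0, 16/7)
  clear (1,3): R1 −= (1/2)R3 → (0, 1, 0, 0, 69/28)
  clear (2,3): R2 −= (-1/2)R3 → (0, 0, 1, 0, -13/28)

rank = 4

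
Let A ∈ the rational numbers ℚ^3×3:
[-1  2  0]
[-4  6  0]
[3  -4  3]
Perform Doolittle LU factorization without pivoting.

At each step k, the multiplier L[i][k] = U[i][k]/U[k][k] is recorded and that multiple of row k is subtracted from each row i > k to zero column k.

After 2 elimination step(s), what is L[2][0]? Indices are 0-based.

[col 0] pivot -1
  R1 -= 4*R0 → (0, -2, 0)  (L[1][0] := 4)
  R2 -= -3*R0 → (0, 2, 3)  (L[2][0] := -3)
[col 1] pivot -2
  R2 -= -1*R1 → (0, 0, 3)  (L[2][1] := -1)

L[2][0] = -3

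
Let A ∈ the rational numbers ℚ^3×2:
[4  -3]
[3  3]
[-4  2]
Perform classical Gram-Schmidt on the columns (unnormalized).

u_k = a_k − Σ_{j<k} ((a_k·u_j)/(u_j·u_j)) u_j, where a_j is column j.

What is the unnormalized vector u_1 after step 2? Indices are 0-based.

Step 1: u_0 = a_0 = (4, 3, -4).
Step 2: u_1 = a_1 − (-11/41)·u_0 = (-79/41, 156/41, 38/41).

u_1 = (-79/41, 156/41, 38/41)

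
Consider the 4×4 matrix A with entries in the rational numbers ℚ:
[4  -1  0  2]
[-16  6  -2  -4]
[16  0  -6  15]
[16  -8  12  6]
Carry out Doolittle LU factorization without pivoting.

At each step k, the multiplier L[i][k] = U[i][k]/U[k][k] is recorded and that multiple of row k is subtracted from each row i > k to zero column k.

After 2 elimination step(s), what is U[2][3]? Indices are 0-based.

U[2][3] = -1

k=0: U[0][0]=4
  eliminate (1,0): mult=-4, new row 1: (0, 2, -2, 4); set L[1][0]=-4
  eliminate (2,0): mult=4, new row 2: (0, 4, -6, 7); set L[2][0]=4
  eliminate (3,0): mult=4, new row 3: (0, -4, 12, -2); set L[3][0]=4
k=1: U[1][1]=2
  eliminate (2,1): mult=2, new row 2: (0, 0, -2, -1); set L[2][1]=2
  eliminate (3,1): mult=-2, new row 3: (0, 0, 8, 6); set L[3][1]=-2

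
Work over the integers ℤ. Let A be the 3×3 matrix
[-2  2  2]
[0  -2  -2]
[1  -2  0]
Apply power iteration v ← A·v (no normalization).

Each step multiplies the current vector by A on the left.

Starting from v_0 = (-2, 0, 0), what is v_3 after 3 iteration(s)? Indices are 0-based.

v_3 = (40, -16, -20)

v_0 = (-2, 0, 0).
v_1 = A·v_0 = (4, 0, -2).
v_2 = A·v_1 = (-12, 4, 4).
v_3 = A·v_2 = (40, -16, -20).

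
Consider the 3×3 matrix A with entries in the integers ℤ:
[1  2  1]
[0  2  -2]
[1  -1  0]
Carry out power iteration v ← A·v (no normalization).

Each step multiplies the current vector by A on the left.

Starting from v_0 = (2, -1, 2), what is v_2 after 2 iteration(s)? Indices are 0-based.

v_2 = (-7, -18, 8)

v_0 = (2, -1, 2).
v_1 = A·v_0 = (2, -6, 3).
v_2 = A·v_1 = (-7, -18, 8).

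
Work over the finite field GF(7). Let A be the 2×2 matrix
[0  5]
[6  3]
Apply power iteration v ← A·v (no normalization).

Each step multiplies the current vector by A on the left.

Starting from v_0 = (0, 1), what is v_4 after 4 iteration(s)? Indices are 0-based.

v_0 = (0, 1).
v_1 = A·v_0 = (5, 3).
v_2 = A·v_1 = (1, 4).
v_3 = A·v_2 = (6, 4).
v_4 = A·v_3 = (6, 6).

v_4 = (6, 6)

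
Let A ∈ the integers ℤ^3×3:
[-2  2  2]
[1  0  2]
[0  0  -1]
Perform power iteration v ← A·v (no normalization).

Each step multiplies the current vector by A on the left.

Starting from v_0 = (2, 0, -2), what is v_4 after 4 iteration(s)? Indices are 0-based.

v_4 = (116, -40, -2)

v_0 = (2, 0, -2).
v_1 = A·v_0 = (-8, -2, 2).
v_2 = A·v_1 = (16, -4, -2).
v_3 = A·v_2 = (-44, 12, 2).
v_4 = A·v_3 = (116, -40, -2).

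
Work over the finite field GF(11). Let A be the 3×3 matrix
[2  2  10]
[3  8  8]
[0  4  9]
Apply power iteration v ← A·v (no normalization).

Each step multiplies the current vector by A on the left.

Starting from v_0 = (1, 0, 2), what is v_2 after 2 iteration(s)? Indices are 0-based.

v_0 = (1, 0, 2).
v_1 = A·v_0 = (0, 8, 7).
v_2 = A·v_1 = (9, 10, 7).

v_2 = (9, 10, 7)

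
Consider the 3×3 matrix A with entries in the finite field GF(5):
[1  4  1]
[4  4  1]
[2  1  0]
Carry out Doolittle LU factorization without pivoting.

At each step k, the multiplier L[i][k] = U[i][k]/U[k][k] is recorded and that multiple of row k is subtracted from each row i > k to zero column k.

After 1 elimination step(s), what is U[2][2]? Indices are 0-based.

k=0: U[0][0]=1
  eliminate (1,0): mult=4, new row 1: (0, 3, 2); set L[1][0]=4
  eliminate (2,0): mult=2, new row 2: (0, 3, 3); set L[2][0]=2

U[2][2] = 3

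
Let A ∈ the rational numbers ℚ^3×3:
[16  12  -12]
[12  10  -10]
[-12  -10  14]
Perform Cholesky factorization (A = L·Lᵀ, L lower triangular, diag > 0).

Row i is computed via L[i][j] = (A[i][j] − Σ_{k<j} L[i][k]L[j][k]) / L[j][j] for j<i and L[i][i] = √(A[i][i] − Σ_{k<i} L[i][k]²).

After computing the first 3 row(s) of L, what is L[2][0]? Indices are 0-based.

L[2][0] = -3

Step 1: L[0][0] = √(16) = 4.
  L[1][0] = (12) / L[0][0] = 3.
Step 2: L[1][1] = √(1) = 1.
  L[2][0] = (-12) / L[0][0] = -3.
  L[2][1] = (-1) / L[1][1] = -1.
Step 3: L[2][2] = √(4) = 2.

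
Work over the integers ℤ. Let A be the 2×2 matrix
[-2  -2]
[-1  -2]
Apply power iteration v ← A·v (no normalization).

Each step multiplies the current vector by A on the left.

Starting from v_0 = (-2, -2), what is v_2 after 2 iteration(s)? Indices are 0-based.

v_0 = (-2, -2).
v_1 = A·v_0 = (8, 6).
v_2 = A·v_1 = (-28, -20).

v_2 = (-28, -20)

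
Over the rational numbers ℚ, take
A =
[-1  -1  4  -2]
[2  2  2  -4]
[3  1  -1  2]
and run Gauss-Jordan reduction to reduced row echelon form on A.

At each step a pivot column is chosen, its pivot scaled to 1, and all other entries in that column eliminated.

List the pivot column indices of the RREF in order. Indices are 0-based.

[1] R0 /= -1  ⇒  (1, 1, -4, 2)
     R1 -= 2·R0  ⇒  (0, 0, 10, -8)
     R2 -= 3·R0  ⇒  (0, -2, 11, -4)
[2] R1 <-> R2
[2] R1 /= -2  ⇒  (0, 1, -11/2, 2)
     R0 -= 1·R1  ⇒  (1, 0, 3/2, 0)
[3] R2 /= 10  ⇒  (0, 0, 1, -4/5)
     R0 -= 3/2·R2  ⇒  (1, 0, 0, 6/5)
     R1 -= -11/2·R2  ⇒  (0, 1, 0, -12/5)

pivot columns: 0, 1, 2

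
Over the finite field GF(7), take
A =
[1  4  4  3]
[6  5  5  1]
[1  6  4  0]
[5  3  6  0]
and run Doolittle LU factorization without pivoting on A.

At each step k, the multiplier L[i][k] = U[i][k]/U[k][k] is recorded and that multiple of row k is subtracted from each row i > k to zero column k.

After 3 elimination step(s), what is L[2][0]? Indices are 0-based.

Step 1: pivot at (0,0) is 1.
  row1 ← row1 − (6)·row0  ⇒  L[1][0]=6, U row1=(0, 2, 2, 4)
  row2 ← row2 − (1)·row0  ⇒  L[2][0]=1, U row2=(0, 2, 0, 4)
  row3 ← row3 − (5)·row0  ⇒  L[3][0]=5, U row3=(0, 4, 0, 6)
Step 2: pivot at (1,1) is 2.
  row2 ← row2 − (1)·row1  ⇒  L[2][1]=1, U row2=(0, 0, 5, 0)
  row3 ← row3 − (2)·row1  ⇒  L[3][1]=2, U row3=(0, 0, 3, 5)
Step 3: pivot at (2,2) is 5.
  row3 ← row3 − (2)·row2  ⇒  L[3][2]=2, U row3=(0, 0, 0, 5)

L[2][0] = 1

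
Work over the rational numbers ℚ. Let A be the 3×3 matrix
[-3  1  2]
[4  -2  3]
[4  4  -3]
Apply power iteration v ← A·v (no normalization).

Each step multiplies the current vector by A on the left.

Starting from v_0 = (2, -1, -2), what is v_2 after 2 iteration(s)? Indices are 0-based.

v_0 = (2, -1, -2).
v_1 = A·v_0 = (-11, 4, 10).
v_2 = A·v_1 = (57, -22, -58).

v_2 = (57, -22, -58)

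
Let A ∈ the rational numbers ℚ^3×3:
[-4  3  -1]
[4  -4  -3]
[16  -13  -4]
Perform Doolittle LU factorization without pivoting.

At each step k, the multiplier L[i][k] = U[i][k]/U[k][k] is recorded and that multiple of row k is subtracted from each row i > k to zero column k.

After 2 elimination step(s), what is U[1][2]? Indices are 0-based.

Step 1: pivot at (0,0) is -4.
  row1 ← row1 − (-1)·row0  ⇒  L[1][0]=-1, U row1=(0, -1, -4)
  row2 ← row2 − (-4)·row0  ⇒  L[2][0]=-4, U row2=(0, -1, -8)
Step 2: pivot at (1,1) is -1.
  row2 ← row2 − (1)·row1  ⇒  L[2][1]=1, U row2=(0, 0, -4)

U[1][2] = -4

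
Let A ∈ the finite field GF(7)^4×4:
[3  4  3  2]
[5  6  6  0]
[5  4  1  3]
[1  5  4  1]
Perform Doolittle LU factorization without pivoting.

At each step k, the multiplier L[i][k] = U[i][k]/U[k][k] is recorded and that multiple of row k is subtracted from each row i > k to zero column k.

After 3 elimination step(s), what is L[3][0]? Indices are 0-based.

L[3][0] = 5

Step 1: pivot at (0,0) is 3.
  row1 ← row1 − (4)·row0  ⇒  L[1][0]=4, U row1=(0, 4, 1, 6)
  row2 ← row2 − (4)·row0  ⇒  L[2][0]=4, U row2=(0, 2, 3, 2)
  row3 ← row3 − (5)·row0  ⇒  L[3][0]=5, U row3=(0, 6, 3, 5)
Step 2: pivot at (1,1) is 4.
  row2 ← row2 − (4)·row1  ⇒  L[2][1]=4, U row2=(0, 0, 6, 6)
  row3 ← row3 − (5)·row1  ⇒  L[3][1]=5, U row3=(0, 0, 5, 3)
Step 3: pivot at (2,2) is 6.
  row3 ← row3 − (2)·row2  ⇒  L[3][2]=2, U row3=(0, 0, 0, 5)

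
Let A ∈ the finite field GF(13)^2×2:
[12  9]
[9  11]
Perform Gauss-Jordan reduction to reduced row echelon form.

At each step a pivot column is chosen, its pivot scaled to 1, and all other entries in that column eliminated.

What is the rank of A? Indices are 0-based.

rank = 2

[1] R0 /= 12  ⇒  (1, 4)
     R1 -= 9·R0  ⇒  (0, 1)
[2] R1 /= 1  ⇒  (0, 1)
     R0 -= 4·R1  ⇒  (1, 0)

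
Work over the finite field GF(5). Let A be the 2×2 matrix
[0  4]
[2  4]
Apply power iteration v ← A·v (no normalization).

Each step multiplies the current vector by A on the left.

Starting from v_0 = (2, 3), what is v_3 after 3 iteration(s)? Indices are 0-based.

v_3 = (2, 0)

v_0 = (2, 3).
v_1 = A·v_0 = (2, 1).
v_2 = A·v_1 = (4, 3).
v_3 = A·v_2 = (2, 0).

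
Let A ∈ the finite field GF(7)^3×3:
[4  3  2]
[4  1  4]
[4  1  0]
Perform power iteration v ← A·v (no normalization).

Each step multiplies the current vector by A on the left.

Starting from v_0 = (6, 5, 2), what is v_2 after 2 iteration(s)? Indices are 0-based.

v_0 = (6, 5, 2).
v_1 = A·v_0 = (1, 2, 1).
v_2 = A·v_1 = (5, 3, 6).

v_2 = (5, 3, 6)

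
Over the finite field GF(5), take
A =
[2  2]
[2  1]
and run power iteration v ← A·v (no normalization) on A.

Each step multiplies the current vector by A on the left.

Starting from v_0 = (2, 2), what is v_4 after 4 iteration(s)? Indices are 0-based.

v_4 = (1, 3)

v_0 = (2, 2).
v_1 = A·v_0 = (3, 1).
v_2 = A·v_1 = (3, 2).
v_3 = A·v_2 = (0, 3).
v_4 = A·v_3 = (1, 3).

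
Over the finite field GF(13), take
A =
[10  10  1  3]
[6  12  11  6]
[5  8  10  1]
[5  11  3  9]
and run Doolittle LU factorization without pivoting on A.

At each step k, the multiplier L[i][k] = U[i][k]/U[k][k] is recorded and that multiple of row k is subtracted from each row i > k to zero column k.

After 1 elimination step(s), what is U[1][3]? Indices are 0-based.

[col 0] pivot 10
  R1 -= 11*R0 → (0, 6, 0, 12)  (L[1][0] := 11)
  R2 -= 7*R0 → (0, 3, 3, 6)  (L[2][0] := 7)
  R3 -= 7*R0 → (0, 6, 9, 1)  (L[3][0] := 7)

U[1][3] = 12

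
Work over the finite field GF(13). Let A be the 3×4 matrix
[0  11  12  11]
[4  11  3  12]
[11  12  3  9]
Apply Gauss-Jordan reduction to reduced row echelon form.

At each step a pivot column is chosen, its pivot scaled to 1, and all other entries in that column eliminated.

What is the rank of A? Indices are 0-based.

pivot(0,0): swap R0↔R1
pivot(0,0)=4: scale R0 → (1, 6, 4, 3)
  clear (2,0): R2 −= (11)R0 → (0, 11, 11, 2)
pivot(1,1)=11: scale R1 → (0, 1, 7, 1)
  clear (0,1): R0 −= (6)R1 → (1, 0, 1, 10)
  clear (2,1): R2 −= (11)R1 → (0, 0, 12, 4)
pivot(2,2)=12: scale R2 → (0, 0, 1, 9)
  clear (0,2): R0 −= (1)R2 → (1, 0, 0, 1)
  clear (1,2): R1 −= (7)R2 → (0, 1, 0, 3)

rank = 3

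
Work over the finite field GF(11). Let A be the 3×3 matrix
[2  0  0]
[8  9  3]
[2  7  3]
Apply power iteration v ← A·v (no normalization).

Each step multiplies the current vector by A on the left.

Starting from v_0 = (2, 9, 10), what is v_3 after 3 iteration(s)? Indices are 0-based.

v_3 = (5, 3, 4)

v_0 = (2, 9, 10).
v_1 = A·v_0 = (4, 6, 9).
v_2 = A·v_1 = (8, 3, 0).
v_3 = A·v_2 = (5, 3, 4).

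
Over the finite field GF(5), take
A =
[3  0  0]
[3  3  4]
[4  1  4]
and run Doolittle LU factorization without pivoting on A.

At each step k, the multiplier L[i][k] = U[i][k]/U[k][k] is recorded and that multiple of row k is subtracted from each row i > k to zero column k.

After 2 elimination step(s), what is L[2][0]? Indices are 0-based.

Step 1: pivot at (0,0) is 3.
  row1 ← row1 − (1)·row0  ⇒  L[1][0]=1, U row1=(0, 3, 4)
  row2 ← row2 − (3)·row0  ⇒  L[2][0]=3, U row2=(0, 1, 4)
Step 2: pivot at (1,1) is 3.
  row2 ← row2 − (2)·row1  ⇒  L[2][1]=2, U row2=(0, 0, 1)

L[2][0] = 3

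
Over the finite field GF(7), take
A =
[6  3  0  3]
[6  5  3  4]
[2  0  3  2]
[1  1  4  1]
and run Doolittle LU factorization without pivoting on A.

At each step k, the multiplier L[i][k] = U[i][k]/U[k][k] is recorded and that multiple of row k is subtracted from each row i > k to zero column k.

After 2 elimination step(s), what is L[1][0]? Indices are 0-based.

L[1][0] = 1

[col 0] pivot 6
  R1 -= 1*R0 → (0, 2, 3, 1)  (L[1][0] := 1)
  R2 -= 5*R0 → (0, 6, 3, 1)  (L[2][0] := 5)
  R3 -= 6*R0 → (0, 4, 4, 4)  (L[3][0] := 6)
[col 1] pivot 2
  R2 -= 3*R1 → (0, 0, 1, 5)  (L[2][1] := 3)
  R3 -= 2*R1 → (0, 0, 5, 2)  (L[3][1] := 2)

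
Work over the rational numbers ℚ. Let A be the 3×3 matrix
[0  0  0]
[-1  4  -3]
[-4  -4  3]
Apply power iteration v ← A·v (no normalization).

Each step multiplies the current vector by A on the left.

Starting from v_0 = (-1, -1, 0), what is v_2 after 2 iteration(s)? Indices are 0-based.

v_2 = (0, -36, 36)

v_0 = (-1, -1, 0).
v_1 = A·v_0 = (0, -3, 8).
v_2 = A·v_1 = (0, -36, 36).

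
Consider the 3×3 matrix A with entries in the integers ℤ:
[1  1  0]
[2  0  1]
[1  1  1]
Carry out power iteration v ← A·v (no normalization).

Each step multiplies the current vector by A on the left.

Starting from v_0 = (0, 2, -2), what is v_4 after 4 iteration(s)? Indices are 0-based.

v_0 = (0, 2, -2).
v_1 = A·v_0 = (2, -2, 0).
v_2 = A·v_1 = (0, 4, 0).
v_3 = A·v_2 = (4, 0, 4).
v_4 = A·v_3 = (4, 12, 8).

v_4 = (4, 12, 8)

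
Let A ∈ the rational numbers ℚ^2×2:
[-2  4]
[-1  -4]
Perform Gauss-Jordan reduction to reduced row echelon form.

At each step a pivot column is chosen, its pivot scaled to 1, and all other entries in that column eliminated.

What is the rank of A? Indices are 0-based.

step 1: normalize row 0 (÷-2) = (1, -2)
  row 1: subtract -1×row0 = (0, -6)
step 2: normalize row 1 (÷-6) = (0, 1)
  row 0: subtract -2×row1 = (1, 0)

rank = 2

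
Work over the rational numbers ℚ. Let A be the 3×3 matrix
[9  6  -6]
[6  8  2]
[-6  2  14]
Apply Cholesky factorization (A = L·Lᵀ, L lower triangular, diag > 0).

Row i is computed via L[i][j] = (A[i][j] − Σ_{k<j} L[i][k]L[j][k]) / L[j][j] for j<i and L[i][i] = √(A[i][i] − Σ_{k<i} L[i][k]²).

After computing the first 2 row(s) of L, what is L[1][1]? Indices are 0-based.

L[1][1] = 2

Step 1: L[0][0] = √(9) = 3.
  L[1][0] = (6) / L[0][0] = 2.
Step 2: L[1][1] = √(4) = 2.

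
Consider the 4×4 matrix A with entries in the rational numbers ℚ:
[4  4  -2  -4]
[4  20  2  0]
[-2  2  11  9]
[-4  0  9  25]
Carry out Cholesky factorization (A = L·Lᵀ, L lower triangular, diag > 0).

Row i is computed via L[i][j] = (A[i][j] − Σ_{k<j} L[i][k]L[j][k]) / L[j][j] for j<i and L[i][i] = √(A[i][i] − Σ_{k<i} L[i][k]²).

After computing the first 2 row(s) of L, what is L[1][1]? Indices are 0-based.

Step 1: L[0][0] = √(4) = 2.
  L[1][0] = (4) / L[0][0] = 2.
Step 2: L[1][1] = √(16) = 4.

L[1][1] = 4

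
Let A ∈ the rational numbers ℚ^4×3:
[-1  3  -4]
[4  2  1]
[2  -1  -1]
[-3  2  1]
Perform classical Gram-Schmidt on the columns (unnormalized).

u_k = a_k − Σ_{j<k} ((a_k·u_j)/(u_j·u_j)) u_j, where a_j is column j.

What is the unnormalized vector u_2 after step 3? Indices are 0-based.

Step 1: u_0 = a_0 = (-1, 4, 2, -3).
Step 2: u_1 = a_1 − (-1/10)·u_0 = (29/10, 12/5, -4/5, 17/10).
Step 3: u_2 = a_2 − (1/10)·u_0 − (-67/177)·u_1 = (-496/177, 89/59, -266/177, 344/177).

u_2 = (-496/177, 89/59, -266/177, 344/177)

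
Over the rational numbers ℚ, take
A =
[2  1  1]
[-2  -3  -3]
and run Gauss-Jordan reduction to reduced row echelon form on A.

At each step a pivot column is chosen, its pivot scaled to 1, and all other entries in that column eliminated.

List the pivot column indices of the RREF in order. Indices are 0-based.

[1] R0 /= 2  ⇒  (1, 1/2, 1/2)
     R1 -= -2·R0  ⇒  (0, -2, -2)
[2] R1 /= -2  ⇒  (0, 1, 1)
     R0 -= 1/2·R1  ⇒  (1, 0, 0)

pivot columns: 0, 1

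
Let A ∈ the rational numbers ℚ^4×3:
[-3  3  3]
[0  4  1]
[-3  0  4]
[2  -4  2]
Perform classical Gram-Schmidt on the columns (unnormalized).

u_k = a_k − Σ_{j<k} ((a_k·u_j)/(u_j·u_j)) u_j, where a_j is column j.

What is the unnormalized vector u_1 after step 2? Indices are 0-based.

u_1 = (15/22, 4, -51/22, -27/11)

Step 1: u_0 = a_0 = (-3, 0, -3, 2).
Step 2: u_1 = a_1 − (-17/22)·u_0 = (15/22, 4, -51/22, -27/11).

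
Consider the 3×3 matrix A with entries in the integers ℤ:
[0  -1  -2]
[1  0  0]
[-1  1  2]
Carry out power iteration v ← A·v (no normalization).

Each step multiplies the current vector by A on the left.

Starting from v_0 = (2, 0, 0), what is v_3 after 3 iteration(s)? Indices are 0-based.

v_0 = (2, 0, 0).
v_1 = A·v_0 = (0, 2, -2).
v_2 = A·v_1 = (2, 0, -2).
v_3 = A·v_2 = (4, 2, -6).

v_3 = (4, 2, -6)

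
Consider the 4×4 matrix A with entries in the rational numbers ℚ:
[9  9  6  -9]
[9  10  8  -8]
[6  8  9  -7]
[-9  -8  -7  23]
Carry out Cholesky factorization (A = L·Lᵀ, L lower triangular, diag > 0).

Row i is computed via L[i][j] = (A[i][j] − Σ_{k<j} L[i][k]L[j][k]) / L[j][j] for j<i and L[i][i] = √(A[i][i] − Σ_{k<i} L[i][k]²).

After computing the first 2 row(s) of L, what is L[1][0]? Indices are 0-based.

Step 1: L[0][0] = √(9) = 3.
  L[1][0] = (9) / L[0][0] = 3.
Step 2: L[1][1] = √(1) = 1.

L[1][0] = 3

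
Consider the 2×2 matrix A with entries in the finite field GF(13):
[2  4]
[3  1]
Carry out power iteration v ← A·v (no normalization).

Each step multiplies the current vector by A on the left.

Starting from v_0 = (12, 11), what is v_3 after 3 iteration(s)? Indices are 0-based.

v_3 = (1, 1)

v_0 = (12, 11).
v_1 = A·v_0 = (3, 8).
v_2 = A·v_1 = (12, 4).
v_3 = A·v_2 = (1, 1).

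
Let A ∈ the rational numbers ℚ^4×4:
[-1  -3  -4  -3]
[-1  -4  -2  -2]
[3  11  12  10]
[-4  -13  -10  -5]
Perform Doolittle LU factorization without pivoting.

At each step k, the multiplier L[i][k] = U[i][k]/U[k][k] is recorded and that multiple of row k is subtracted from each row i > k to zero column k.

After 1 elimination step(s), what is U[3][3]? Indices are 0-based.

Step 1: pivot at (0,0) is -1.
  row1 ← row1 − (1)·row0  ⇒  L[1][0]=1, U row1=(0, -1, 2, 1)
  row2 ← row2 − (-3)·row0  ⇒  L[2][0]=-3, U row2=(0, 2, 0, 1)
  row3 ← row3 − (4)·row0  ⇒  L[3][0]=4, U row3=(0, -1, 6, 7)

U[3][3] = 7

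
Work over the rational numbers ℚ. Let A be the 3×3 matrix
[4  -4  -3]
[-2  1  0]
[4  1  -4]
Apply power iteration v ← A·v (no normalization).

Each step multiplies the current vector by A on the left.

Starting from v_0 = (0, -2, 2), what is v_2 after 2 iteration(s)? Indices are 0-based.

v_2 = (46, -6, 46)

v_0 = (0, -2, 2).
v_1 = A·v_0 = (2, -2, -10).
v_2 = A·v_1 = (46, -6, 46).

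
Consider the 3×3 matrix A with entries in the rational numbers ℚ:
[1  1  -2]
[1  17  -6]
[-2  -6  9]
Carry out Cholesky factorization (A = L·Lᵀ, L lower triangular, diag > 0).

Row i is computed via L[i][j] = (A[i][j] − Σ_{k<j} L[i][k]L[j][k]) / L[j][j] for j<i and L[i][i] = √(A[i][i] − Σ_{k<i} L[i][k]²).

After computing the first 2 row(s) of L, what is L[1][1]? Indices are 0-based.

Step 1: L[0][0] = √(1) = 1.
  L[1][0] = (1) / L[0][0] = 1.
Step 2: L[1][1] = √(16) = 4.

L[1][1] = 4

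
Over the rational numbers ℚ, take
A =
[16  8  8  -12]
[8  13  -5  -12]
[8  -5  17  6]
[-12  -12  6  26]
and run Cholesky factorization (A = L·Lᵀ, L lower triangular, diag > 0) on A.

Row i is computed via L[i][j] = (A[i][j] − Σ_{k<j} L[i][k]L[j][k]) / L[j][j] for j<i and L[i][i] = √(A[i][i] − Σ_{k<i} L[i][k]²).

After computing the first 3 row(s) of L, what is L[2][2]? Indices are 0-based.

Step 1: L[0][0] = √(16) = 4.
  L[1][0] = (8) / L[0][0] = 2.
Step 2: L[1][1] = √(9) = 3.
  L[2][0] = (8) / L[0][0] = 2.
  L[2][1] = (-9) / L[1][1] = -3.
Step 3: L[2][2] = √(4) = 2.

L[2][2] = 2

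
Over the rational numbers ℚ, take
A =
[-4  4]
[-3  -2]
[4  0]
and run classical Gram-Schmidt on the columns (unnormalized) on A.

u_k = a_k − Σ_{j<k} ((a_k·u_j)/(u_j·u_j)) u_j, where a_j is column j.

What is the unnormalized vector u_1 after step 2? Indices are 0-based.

Step 1: u_0 = a_0 = (-4, -3, 4).
Step 2: u_1 = a_1 − (-10/41)·u_0 = (124/41, -112/41, 40/41).

u_1 = (124/41, -112/41, 40/41)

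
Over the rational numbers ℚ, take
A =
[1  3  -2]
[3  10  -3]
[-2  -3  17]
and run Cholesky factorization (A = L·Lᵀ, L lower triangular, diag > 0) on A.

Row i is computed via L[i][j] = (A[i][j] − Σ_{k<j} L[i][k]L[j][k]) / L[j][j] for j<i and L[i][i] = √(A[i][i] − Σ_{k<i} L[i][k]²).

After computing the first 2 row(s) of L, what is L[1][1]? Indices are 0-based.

Step 1: L[0][0] = √(1) = 1.
  L[1][0] = (3) / L[0][0] = 3.
Step 2: L[1][1] = √(1) = 1.

L[1][1] = 1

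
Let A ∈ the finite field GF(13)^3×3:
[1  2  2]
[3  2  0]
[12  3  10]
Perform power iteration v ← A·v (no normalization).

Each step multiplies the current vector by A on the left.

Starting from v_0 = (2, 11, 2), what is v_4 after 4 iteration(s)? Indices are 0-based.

v_0 = (2, 11, 2).
v_1 = A·v_0 = (2, 2, 12).
v_2 = A·v_1 = (4, 10, 7).
v_3 = A·v_2 = (12, 6, 5).
v_4 = A·v_3 = (8, 9, 4).

v_4 = (8, 9, 4)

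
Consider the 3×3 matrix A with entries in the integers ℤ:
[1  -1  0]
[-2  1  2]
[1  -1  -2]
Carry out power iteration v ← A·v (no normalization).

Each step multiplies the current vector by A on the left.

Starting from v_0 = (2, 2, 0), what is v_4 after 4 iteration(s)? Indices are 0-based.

v_4 = (6, -10, 6)

v_0 = (2, 2, 0).
v_1 = A·v_0 = (0, -2, 0).
v_2 = A·v_1 = (2, -2, 2).
v_3 = A·v_2 = (4, -2, 0).
v_4 = A·v_3 = (6, -10, 6).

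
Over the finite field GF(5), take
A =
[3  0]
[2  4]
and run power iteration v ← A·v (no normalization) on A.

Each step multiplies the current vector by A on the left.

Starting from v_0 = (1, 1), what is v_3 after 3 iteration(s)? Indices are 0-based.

v_0 = (1, 1).
v_1 = A·v_0 = (3, 1).
v_2 = A·v_1 = (4, 0).
v_3 = A·v_2 = (2, 3).

v_3 = (2, 3)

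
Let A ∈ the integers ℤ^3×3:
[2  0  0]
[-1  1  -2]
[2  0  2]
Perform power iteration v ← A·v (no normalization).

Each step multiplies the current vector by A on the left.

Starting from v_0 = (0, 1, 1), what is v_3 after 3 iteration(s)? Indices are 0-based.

v_3 = (0, -13, 8)

v_0 = (0, 1, 1).
v_1 = A·v_0 = (0, -1, 2).
v_2 = A·v_1 = (0, -5, 4).
v_3 = A·v_2 = (0, -13, 8).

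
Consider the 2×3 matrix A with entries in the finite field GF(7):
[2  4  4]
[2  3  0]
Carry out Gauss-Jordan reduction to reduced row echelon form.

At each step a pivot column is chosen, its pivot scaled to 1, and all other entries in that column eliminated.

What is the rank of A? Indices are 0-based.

rank = 2

[1] R0 /= 2  ⇒  (1, 2, 2)
     R1 -= 2·R0  ⇒  (0, 6, 3)
[2] R1 /= 6  ⇒  (0, 1, 4)
     R0 -= 2·R1  ⇒  (1, 0, 1)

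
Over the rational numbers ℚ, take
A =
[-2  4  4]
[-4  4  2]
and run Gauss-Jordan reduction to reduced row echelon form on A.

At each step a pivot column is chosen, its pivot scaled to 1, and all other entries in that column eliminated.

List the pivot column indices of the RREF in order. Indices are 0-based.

pivot columns: 0, 1

step 1: normalize row 0 (÷-2) = (1, -2, -2)
  row 1: subtract -4×row0 = (0, -4, -6)
step 2: normalize row 1 (÷-4) = (0, 1, 3/2)
  row 0: subtract -2×row1 = (1, 0, 1)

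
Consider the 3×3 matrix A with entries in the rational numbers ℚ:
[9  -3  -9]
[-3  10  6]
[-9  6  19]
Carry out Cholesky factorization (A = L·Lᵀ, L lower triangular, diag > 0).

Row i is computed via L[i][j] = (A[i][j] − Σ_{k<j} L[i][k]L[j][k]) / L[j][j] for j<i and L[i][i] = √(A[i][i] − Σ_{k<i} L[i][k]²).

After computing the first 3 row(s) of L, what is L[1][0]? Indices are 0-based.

L[1][0] = -1

Step 1: L[0][0] = √(9) = 3.
  L[1][0] = (-3) / L[0][0] = -1.
Step 2: L[1][1] = √(9) = 3.
  L[2][0] = (-9) / L[0][0] = -3.
  L[2][1] = (3) / L[1][1] = 1.
Step 3: L[2][2] = √(9) = 3.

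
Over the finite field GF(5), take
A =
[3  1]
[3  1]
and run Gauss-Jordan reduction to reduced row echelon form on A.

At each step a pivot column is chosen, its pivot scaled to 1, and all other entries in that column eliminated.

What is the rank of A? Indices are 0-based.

step 1: normalize row 0 (÷3) = (1, 2)
  row 1: subtract 3×row0 = (0, 0)
skip col 1 (zero from row 1)

rank = 1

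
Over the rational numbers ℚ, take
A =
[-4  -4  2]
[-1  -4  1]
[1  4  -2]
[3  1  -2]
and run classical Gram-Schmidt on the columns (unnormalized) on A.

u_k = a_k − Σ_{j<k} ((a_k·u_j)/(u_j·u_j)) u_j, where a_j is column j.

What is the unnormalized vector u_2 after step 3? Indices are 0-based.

u_2 = (-14/27, -185/594, -409/594, -56/99)

Step 1: u_0 = a_0 = (-4, -1, 1, 3).
Step 2: u_1 = a_1 − (1)·u_0 = (0, -3, 3, -2).
Step 3: u_2 = a_2 − (-17/27)·u_0 − (-5/22)·u_1 = (-14/27, -185/594, -409/594, -56/99).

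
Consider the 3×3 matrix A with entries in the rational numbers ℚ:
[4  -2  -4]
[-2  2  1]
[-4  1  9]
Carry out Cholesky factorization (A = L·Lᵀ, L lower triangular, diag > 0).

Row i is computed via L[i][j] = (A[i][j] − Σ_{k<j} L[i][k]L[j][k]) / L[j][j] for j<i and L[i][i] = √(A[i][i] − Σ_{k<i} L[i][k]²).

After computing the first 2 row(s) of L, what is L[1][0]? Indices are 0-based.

Step 1: L[0][0] = √(4) = 2.
  L[1][0] = (-2) / L[0][0] = -1.
Step 2: L[1][1] = √(1) = 1.

L[1][0] = -1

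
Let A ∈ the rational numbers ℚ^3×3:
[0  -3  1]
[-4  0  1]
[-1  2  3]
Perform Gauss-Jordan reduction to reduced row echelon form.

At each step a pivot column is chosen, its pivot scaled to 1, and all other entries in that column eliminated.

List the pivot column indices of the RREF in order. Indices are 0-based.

pivot(0,0): swap R0↔R1
pivot(0,0)=-4: scale R0 → (1, 0, -1/4)
  clear (2,0): R2 −= (-1)R0 → (0, 2, 11/4)
pivot(1,1)=-3: scale R1 → (0, 1, -1/3)
  clear (2,1): R2 −= (2)R1 → (0, 0, 41/12)
pivot(2,2)=41/12: scale R2 → (0, 0, 1)
  clear (0,2): R0 −= (-1/4)R2 → (1, 0, 0)
  clear (1,2): R1 −= (-1/3)R2 → (0, 1, 0)

pivot columns: 0, 1, 2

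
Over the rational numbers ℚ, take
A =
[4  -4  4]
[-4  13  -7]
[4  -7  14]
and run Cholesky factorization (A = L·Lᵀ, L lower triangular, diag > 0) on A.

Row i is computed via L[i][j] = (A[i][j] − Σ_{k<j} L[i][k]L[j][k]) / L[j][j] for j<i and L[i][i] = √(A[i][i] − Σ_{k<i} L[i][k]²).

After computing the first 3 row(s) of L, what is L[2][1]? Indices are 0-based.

Step 1: L[0][0] = √(4) = 2.
  L[1][0] = (-4) / L[0][0] = -2.
Step 2: L[1][1] = √(9) = 3.
  L[2][0] = (4) / L[0][0] = 2.
  L[2][1] = (-3) / L[1][1] = -1.
Step 3: L[2][2] = √(9) = 3.

L[2][1] = -1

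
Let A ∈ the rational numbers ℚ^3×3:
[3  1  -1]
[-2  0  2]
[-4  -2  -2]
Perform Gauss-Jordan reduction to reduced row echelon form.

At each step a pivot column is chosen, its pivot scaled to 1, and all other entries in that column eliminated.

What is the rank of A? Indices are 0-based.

rank = 3

step 1: normalize row 0 (÷3) = (1, 1/3, -1/3)
  row 1: subtract -2×row0 = (0, 2/3, 4/3)
  row 2: subtract -4×row0 = (0, -2/3, -10/3)
step 2: normalize row 1 (÷2/3) = (0, 1, 2)
  row 0: subtract 1/3×row1 = (1, 0, -1)
  row 2: subtract -2/3×row1 = (0, 0, -2)
step 3: normalize row 2 (÷-2) = (0, 0, 1)
  row 0: subtract -1×row2 = (1, 0, 0)
  row 1: subtract 2×row2 = (0, 1, 0)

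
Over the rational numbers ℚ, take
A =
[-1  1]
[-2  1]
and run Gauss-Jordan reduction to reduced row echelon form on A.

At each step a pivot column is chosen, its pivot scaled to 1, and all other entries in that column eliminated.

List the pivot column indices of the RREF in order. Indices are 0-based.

[1] R0 /= -1  ⇒  (1, -1)
     R1 -= -2·R0  ⇒  (0, -1)
[2] R1 /= -1  ⇒  (0, 1)
     R0 -= -1·R1  ⇒  (1, 0)

pivot columns: 0, 1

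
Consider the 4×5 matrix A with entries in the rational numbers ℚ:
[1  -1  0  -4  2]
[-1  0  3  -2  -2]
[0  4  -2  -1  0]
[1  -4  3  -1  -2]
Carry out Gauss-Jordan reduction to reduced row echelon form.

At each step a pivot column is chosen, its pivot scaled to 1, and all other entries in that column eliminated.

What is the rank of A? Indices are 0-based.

[1] R0 /= 1  ⇒  (1, -1, 0, -4, 2)
     R1 -= -1·R0  ⇒  (0, -1, 3, -6, 0)
     R3 -= 1·R0  ⇒  (0, -3, 3, 3, -4)
[2] R1 /= -1  ⇒  (0, 1, -3, 6, 0)
     R0 -= -1·R1  ⇒  (1, 0, -3, 2, 2)
     R2 -= 4·R1  ⇒  (0, 0, 10, -25, 0)
     R3 -= -3·R1  ⇒  (0, 0, -6, 21, -4)
[3] R2 /= 10  ⇒  (0, 0, 1, -5/2, 0)
     R0 -= -3·R2  ⇒  (1, 0, 0, -11/2, 2)
     R1 -= -3·R2  ⇒  (0, 1, 0, -3/2, 0)
     R3 -= -6·R2  ⇒  (0, 0, 0, 6, -4)
[4] R3 /= 6  ⇒  (0, 0, 0, 1, -2/3)
     R0 -= -11/2·R3  ⇒  (1, 0, 0, 0, -5/3)
     R1 -= -3/2·R3  ⇒  (0, 1, 0, 0, -1)
     R2 -= -5/2·R3  ⇒  (0, 0, 1, 0, -5/3)

rank = 4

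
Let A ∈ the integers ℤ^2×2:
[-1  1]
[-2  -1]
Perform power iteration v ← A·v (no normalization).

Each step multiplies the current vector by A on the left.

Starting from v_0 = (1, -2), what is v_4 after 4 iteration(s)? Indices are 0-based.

v_0 = (1, -2).
v_1 = A·v_0 = (-3, 0).
v_2 = A·v_1 = (3, 6).
v_3 = A·v_2 = (3, -12).
v_4 = A·v_3 = (-15, 6).

v_4 = (-15, 6)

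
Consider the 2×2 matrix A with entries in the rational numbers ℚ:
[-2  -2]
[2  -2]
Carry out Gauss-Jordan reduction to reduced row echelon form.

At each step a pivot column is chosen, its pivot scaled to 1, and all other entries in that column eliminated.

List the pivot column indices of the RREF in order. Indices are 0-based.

[1] R0 /= -2  ⇒  (1, 1)
     R1 -= 2·R0  ⇒  (0, -4)
[2] R1 /= -4  ⇒  (0, 1)
     R0 -= 1·R1  ⇒  (1, 0)

pivot columns: 0, 1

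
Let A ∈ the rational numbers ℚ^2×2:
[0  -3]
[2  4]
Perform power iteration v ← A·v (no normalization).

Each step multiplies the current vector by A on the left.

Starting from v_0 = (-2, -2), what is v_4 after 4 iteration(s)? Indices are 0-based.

v_4 = (216, -72)

v_0 = (-2, -2).
v_1 = A·v_0 = (6, -12).
v_2 = A·v_1 = (36, -36).
v_3 = A·v_2 = (108, -72).
v_4 = A·v_3 = (216, -72).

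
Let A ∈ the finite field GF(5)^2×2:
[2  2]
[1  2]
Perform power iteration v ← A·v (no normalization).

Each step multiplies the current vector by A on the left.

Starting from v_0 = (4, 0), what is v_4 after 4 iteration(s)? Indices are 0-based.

v_4 = (2, 2)

v_0 = (4, 0).
v_1 = A·v_0 = (3, 4).
v_2 = A·v_1 = (4, 1).
v_3 = A·v_2 = (0, 1).
v_4 = A·v_3 = (2, 2).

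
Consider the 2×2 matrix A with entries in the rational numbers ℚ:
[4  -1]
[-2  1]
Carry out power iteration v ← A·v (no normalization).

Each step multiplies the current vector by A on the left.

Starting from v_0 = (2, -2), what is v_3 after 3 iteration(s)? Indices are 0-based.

v_3 = (210, -118)

v_0 = (2, -2).
v_1 = A·v_0 = (10, -6).
v_2 = A·v_1 = (46, -26).
v_3 = A·v_2 = (210, -118).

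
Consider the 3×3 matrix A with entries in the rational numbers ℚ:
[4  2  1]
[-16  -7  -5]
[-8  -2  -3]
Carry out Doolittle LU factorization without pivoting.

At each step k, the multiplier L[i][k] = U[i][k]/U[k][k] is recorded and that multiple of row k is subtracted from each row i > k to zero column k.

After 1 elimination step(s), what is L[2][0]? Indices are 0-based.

k=0: U[0][0]=4
  eliminate (1,0): mult=-4, new row 1: (0, 1, -1); set L[1][0]=-4
  eliminate (2,0): mult=-2, new row 2: (0, 2, -1); set L[2][0]=-2

L[2][0] = -2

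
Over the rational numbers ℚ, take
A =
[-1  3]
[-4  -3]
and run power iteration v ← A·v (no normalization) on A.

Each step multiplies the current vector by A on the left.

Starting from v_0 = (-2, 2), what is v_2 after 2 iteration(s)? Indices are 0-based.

v_2 = (-2, -38)

v_0 = (-2, 2).
v_1 = A·v_0 = (8, 2).
v_2 = A·v_1 = (-2, -38).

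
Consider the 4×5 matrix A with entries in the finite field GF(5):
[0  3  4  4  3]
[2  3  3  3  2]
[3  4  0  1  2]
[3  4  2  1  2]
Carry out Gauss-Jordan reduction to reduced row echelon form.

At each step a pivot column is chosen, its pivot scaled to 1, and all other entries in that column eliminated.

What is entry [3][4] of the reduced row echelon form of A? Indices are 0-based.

M[3][4] = 4

step 1: exchange rows 0,1
step 1: normalize row 0 (÷2) = (1, 4, 4, 4, 1)
  row 2: subtract 3×row0 = (0, 2, 3, 4, 4)
  row 3: subtract 3×row0 = (0, 2, 0, 4, 4)
step 2: normalize row 1 (÷3) = (0, 1, 3, 3, 1)
  row 0: subtract 4×row1 = (1, 0, 2, 2, 2)
  row 2: subtract 2×row1 = (0, 0, 2, 3, 2)
  row 3: subtract 2×row1 = (0, 0, 4, 3, 2)
step 3: normalize row 2 (÷2) = (0, 0, 1, 4, 1)
  row 0: subtract 2×row2 = (1, 0, 0, 4, 0)
  row 1: subtract 3×row2 = (0, 1, 0, 1, 3)
  row 3: subtract 4×row2 = (0, 0, 0, 2, 3)
step 4: normalize row 3 (÷2) = (0, 0, 0, 1, 4)
  row 0: subtract 4×row3 = (1, 0, 0, 0, 4)
  row 1: subtract 1×row3 = (0, 1, 0, 0, 4)
  row 2: subtract 4×row3 = (0, 0, 1, 0, 0)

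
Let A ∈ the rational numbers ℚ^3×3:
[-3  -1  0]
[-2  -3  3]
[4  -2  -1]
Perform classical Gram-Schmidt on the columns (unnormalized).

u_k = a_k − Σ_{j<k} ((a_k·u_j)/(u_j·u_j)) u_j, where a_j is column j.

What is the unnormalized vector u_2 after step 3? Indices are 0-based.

Step 1: u_0 = a_0 = (-3, -2, 4).
Step 2: u_1 = a_1 − (1/29)·u_0 = (-26/29, -85/29, -62/29).
Step 3: u_2 = a_2 − (-10/29)·u_0 − (-193/405)·u_1 = (-592/405, 74/81, -259/405).

u_2 = (-592/405, 74/81, -259/405)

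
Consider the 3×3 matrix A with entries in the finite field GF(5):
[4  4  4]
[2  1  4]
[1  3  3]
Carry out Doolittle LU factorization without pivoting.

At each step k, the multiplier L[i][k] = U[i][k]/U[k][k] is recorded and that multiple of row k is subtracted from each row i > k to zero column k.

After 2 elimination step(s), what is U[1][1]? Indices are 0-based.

U[1][1] = 4

Step 1: pivot at (0,0) is 4.
  row1 ← row1 − (3)·row0  ⇒  L[1][0]=3, U row1=(0, 4, 2)
  row2 ← row2 − (4)·row0  ⇒  L[2][0]=4, U row2=(0, 2, 2)
Step 2: pivot at (1,1) is 4.
  row2 ← row2 − (3)·row1  ⇒  L[2][1]=3, U row2=(0, 0, 1)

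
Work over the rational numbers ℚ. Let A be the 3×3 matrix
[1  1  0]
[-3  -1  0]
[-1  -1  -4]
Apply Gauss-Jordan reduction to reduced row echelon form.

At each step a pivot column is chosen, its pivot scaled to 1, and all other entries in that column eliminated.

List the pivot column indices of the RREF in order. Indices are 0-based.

pivot columns: 0, 1, 2

[1] R0 /= 1  ⇒  (1, 1, 0)
     R1 -= -3·R0  ⇒  (0, 2, 0)
     R2 -= -1·R0  ⇒  (0, 0, -4)
[2] R1 /= 2  ⇒  (0, 1, 0)
     R0 -= 1·R1  ⇒  (1, 0, 0)
[3] R2 /= -4  ⇒  (0, 0, 1)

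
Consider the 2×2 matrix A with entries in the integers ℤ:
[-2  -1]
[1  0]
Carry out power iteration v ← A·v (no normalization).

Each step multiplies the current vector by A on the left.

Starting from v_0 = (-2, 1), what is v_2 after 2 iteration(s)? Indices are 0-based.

v_2 = (-4, 3)

v_0 = (-2, 1).
v_1 = A·v_0 = (3, -2).
v_2 = A·v_1 = (-4, 3).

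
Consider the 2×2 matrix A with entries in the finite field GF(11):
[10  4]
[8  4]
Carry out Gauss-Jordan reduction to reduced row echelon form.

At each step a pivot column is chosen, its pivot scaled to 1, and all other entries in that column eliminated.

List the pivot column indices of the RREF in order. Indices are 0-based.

pivot columns: 0, 1

step 1: normalize row 0 (÷10) = (1, 7)
  row 1: subtract 8×row0 = (0, 3)
step 2: normalize row 1 (÷3) = (0, 1)
  row 0: subtract 7×row1 = (1, 0)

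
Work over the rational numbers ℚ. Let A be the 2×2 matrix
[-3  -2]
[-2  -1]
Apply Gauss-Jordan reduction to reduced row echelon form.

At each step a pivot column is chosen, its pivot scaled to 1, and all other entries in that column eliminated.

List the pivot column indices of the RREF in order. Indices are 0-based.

pivot columns: 0, 1

step 1: normalize row 0 (÷-3) = (1, 2/3)
  row 1: subtract -2×row0 = (0, 1/3)
step 2: normalize row 1 (÷1/3) = (0, 1)
  row 0: subtract 2/3×row1 = (1, 0)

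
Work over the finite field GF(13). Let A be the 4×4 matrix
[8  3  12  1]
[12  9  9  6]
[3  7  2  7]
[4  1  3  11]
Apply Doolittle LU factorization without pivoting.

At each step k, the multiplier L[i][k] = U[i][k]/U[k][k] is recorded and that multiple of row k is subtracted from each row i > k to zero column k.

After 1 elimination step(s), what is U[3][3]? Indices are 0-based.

[col 0] pivot 8
  R1 -= 8*R0 → (0, 11, 4, 11)  (L[1][0] := 8)
  R2 -= 2*R0 → (0, 1, 4, 5)  (L[2][0] := 2)
  R3 -= 7*R0 → (0, 6, 10, 4)  (L[3][0] := 7)

U[3][3] = 4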